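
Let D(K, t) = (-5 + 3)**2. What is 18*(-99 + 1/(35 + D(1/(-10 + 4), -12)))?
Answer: -23160/13 ≈ -1781.5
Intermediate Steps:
D(K, t) = 4 (D(K, t) = (-2)**2 = 4)
18*(-99 + 1/(35 + D(1/(-10 + 4), -12))) = 18*(-99 + 1/(35 + 4)) = 18*(-99 + 1/39) = 18*(-3860/39) = -23160/13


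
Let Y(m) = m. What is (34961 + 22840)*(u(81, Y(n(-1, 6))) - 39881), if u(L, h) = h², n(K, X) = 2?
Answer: -2304930477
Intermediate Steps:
(34961 + 22840)*(u(81, Y(n(-1, 6))) - 39881) = (34961 + 22840)*(2² - 39881) = 57801*(4 - 39881) = 57801*(-39877) = -2304930477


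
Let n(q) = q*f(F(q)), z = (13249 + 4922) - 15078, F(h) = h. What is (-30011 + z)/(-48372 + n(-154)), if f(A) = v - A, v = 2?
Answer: 13459/36198 ≈ 0.37182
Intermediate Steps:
z = 3093 (z = 18171 - 15078 = 3093)
f(A) = 2 - A
n(q) = q*(2 - q)
(-30011 + z)/(-48372 + n(-154)) = (-30011 + 3093)/(-48372 - 154*(2 - 1*(-154))) = -26918/(-48372 - 154*(2 + 154)) = -26918/(-48372 - 154*156) = -26918/(-48372 - 24024) = -26918/(-72396) = -26918*(-1/72396) = 13459/36198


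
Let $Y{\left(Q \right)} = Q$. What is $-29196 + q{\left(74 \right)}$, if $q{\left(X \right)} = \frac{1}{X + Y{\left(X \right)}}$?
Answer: $- \frac{4321007}{148} \approx -29196.0$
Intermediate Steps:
$q{\left(X \right)} = \frac{1}{2 X}$ ($q{\left(X \right)} = \frac{1}{X + X} = \frac{1}{2 X}$)
$-29196 + q{\left(74 \right)} = -29196 + \frac{1}{2 \cdot 74} = -29196 + \frac{1}{2} \cdot \frac{1}{74} = -29196 + \frac{1}{148} = - \frac{4321007}{148}$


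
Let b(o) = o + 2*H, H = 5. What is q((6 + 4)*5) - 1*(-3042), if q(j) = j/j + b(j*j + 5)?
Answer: 5558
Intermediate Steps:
b(o) = 10 + o (b(o) = o + 2*5 = o + 10 = 10 + o)
q(j) = 16 + j**2 (q(j) = j/j + (10 + (j*j + 5)) = 1 + (10 + (j**2 + 5)) = 1 + (10 + (5 + j**2)) = 1 + (15 + j**2) = 16 + j**2)
q((6 + 4)*5) - 1*(-3042) = (16 + ((6 + 4)*5)**2) - 1*(-3042) = (16 + (10*5)**2) + 3042 = (16 + 50**2) + 3042 = (16 + 2500) + 3042 = 2516 + 3042 = 5558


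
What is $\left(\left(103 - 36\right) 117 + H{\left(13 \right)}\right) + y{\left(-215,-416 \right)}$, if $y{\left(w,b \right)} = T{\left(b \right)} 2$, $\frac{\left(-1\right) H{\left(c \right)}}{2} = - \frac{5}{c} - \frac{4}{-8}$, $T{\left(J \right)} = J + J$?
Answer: $\frac{80272}{13} \approx 6174.8$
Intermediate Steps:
$T{\left(J \right)} = 2 J$
$H{\left(c \right)} = -1 + \frac{10}{c}$ ($H{\left(c \right)} = - 2 \left(- \frac{5}{c} - \frac{4}{-8}\right) = - 2 \left(- \frac{5}{c} - - \frac{1}{2}\right) = - 2 \left(- \frac{5}{c} + \frac{1}{2}\right) = - 2 \left(\frac{1}{2} - \frac{5}{c}\right) = -1 + \frac{10}{c}$)
$y{\left(w,b \right)} = 4 b$ ($y{\left(w,b \right)} = 2 b 2 = 4 b$)
$\left(\left(103 - 36\right) 117 + H{\left(13 \right)}\right) + y{\left(-215,-416 \right)} = \left(\left(103 - 36\right) 117 + \frac{10 - 13}{13}\right) + 4 \left(-416\right) = \left(\left(103 - 36\right) 117 + \frac{10 - 13}{13}\right) - 1664 = \left(67 \cdot 117 + \frac{1}{13} \left(-3\right)\right) - 1664 = \left(7839 - \frac{3}{13}\right) - 1664 = \frac{101904}{13} - 1664 = \frac{80272}{13}$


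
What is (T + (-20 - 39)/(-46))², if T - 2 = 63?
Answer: 9296401/2116 ≈ 4393.4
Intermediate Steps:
T = 65 (T = 2 + 63 = 65)
(T + (-20 - 39)/(-46))² = (65 + (-20 - 39)/(-46))² = (65 - 59*(-1/46))² = (65 + 59/46)² = (3049/46)² = 9296401/2116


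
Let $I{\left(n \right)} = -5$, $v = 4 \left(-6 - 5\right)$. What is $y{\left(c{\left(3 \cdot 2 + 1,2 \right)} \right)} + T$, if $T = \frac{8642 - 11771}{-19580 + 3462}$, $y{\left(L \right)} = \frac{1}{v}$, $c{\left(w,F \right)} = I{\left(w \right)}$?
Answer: $\frac{60779}{354596} \approx 0.1714$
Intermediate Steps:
$v = -44$ ($v = 4 \left(-6 - 5\right) = 4 \left(-11\right) = -44$)
$c{\left(w,F \right)} = -5$
$y{\left(L \right)} = - \frac{1}{44}$ ($y{\left(L \right)} = \frac{1}{-44} = - \frac{1}{44}$)
$T = \frac{3129}{16118}$ ($T = - \frac{3129}{-16118} = \left(-3129\right) \left(- \frac{1}{16118}\right) = \frac{3129}{16118} \approx 0.19413$)
$y{\left(c{\left(3 \cdot 2 + 1,2 \right)} \right)} + T = - \frac{1}{44} + \frac{3129}{16118} = \frac{60779}{354596}$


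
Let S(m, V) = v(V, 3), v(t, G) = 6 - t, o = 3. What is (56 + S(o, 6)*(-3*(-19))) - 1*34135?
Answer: -34079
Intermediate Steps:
S(m, V) = 6 - V
(56 + S(o, 6)*(-3*(-19))) - 1*34135 = (56 + (6 - 1*6)*(-3*(-19))) - 1*34135 = (56 + (6 - 6)*57) - 34135 = (56 + 0*57) - 34135 = (56 + 0) - 34135 = 56 - 34135 = -34079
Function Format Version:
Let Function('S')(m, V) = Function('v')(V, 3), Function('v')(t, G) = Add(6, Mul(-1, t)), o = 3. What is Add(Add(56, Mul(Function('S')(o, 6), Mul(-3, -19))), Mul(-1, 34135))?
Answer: -34079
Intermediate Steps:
Function('S')(m, V) = Add(6, Mul(-1, V))
Add(Add(56, Mul(Function('S')(o, 6), Mul(-3, -19))), Mul(-1, 34135)) = Add(Add(56, Mul(Add(6, Mul(-1, 6)), Mul(-3, -19))), Mul(-1, 34135)) = Add(Add(56, Mul(Add(6, -6), 57)), -34135) = Add(Add(56, Mul(0, 57)), -34135) = Add(Add(56, 0), -34135) = Add(56, -34135) = -34079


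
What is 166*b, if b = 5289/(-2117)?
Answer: -877974/2117 ≈ -414.73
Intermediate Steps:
b = -5289/2117 (b = 5289*(-1/2117) = -5289/2117 ≈ -2.4983)
166*b = 166*(-5289/2117) = -877974/2117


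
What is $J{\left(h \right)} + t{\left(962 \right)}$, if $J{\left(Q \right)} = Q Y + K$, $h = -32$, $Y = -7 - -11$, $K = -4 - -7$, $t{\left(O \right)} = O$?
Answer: $837$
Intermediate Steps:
$K = 3$ ($K = -4 + 7 = 3$)
$Y = 4$ ($Y = -7 + 11 = 4$)
$J{\left(Q \right)} = 3 + 4 Q$ ($J{\left(Q \right)} = Q 4 + 3 = 4 Q + 3 = 3 + 4 Q$)
$J{\left(h \right)} + t{\left(962 \right)} = \left(3 + 4 \left(-32\right)\right) + 962 = \left(3 - 128\right) + 962 = -125 + 962 = 837$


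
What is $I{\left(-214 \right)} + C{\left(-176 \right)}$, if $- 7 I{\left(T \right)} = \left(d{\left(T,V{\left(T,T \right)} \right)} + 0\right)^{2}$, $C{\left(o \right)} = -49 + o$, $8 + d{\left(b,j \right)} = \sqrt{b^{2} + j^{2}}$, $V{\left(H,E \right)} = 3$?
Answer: $- \frac{47444}{7} + \frac{16 \sqrt{45805}}{7} \approx -6288.5$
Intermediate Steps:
$d{\left(b,j \right)} = -8 + \sqrt{b^{2} + j^{2}}$
$I{\left(T \right)} = - \frac{\left(-8 + \sqrt{9 + T^{2}}\right)^{2}}{7}$ ($I{\left(T \right)} = - \frac{\left(\left(-8 + \sqrt{T^{2} + 3^{2}}\right) + 0\right)^{2}}{7} = - \frac{\left(\left(-8 + \sqrt{T^{2} + 9}\right) + 0\right)^{2}}{7} = - \frac{\left(\left(-8 + \sqrt{9 + T^{2}}\right) + 0\right)^{2}}{7} = - \frac{\left(-8 + \sqrt{9 + T^{2}}\right)^{2}}{7}$)
$I{\left(-214 \right)} + C{\left(-176 \right)} = - \frac{\left(-8 + \sqrt{9 + \left(-214\right)^{2}}\right)^{2}}{7} - 225 = - \frac{\left(-8 + \sqrt{9 + 45796}\right)^{2}}{7} - 225 = - \frac{\left(-8 + \sqrt{45805}\right)^{2}}{7} - 225 = -225 - \frac{\left(-8 + \sqrt{45805}\right)^{2}}{7}$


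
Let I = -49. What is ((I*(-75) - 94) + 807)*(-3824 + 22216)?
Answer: 80704096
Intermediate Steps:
((I*(-75) - 94) + 807)*(-3824 + 22216) = ((-49*(-75) - 94) + 807)*(-3824 + 22216) = ((3675 - 94) + 807)*18392 = (3581 + 807)*18392 = 4388*18392 = 80704096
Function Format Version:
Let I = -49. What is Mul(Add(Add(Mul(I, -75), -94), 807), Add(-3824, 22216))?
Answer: 80704096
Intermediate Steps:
Mul(Add(Add(Mul(I, -75), -94), 807), Add(-3824, 22216)) = Mul(Add(Add(Mul(-49, -75), -94), 807), Add(-3824, 22216)) = Mul(Add(Add(3675, -94), 807), 18392) = Mul(Add(3581, 807), 18392) = Mul(4388, 18392) = 80704096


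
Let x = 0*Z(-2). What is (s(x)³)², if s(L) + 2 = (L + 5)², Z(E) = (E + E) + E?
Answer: 148035889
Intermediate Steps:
Z(E) = 3*E (Z(E) = 2*E + E = 3*E)
x = 0 (x = 0*(3*(-2)) = 0*(-6) = 0)
s(L) = -2 + (5 + L)² (s(L) = -2 + (L + 5)² = -2 + (5 + L)²)
(s(x)³)² = ((-2 + (5 + 0)²)³)² = ((-2 + 5²)³)² = ((-2 + 25)³)² = (23³)² = 12167² = 148035889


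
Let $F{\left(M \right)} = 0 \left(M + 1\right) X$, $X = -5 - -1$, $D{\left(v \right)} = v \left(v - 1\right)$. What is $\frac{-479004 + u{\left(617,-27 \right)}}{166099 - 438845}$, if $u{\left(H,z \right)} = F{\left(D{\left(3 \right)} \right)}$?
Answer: $\frac{239502}{136373} \approx 1.7562$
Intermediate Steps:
$D{\left(v \right)} = v \left(-1 + v\right)$
$X = -4$ ($X = -5 + 1 = -4$)
$F{\left(M \right)} = 0$ ($F{\left(M \right)} = 0 \left(M + 1\right) \left(-4\right) = 0 \left(1 + M\right) \left(-4\right) = 0 \left(-4\right) = 0$)
$u{\left(H,z \right)} = 0$
$\frac{-479004 + u{\left(617,-27 \right)}}{166099 - 438845} = \frac{-479004 + 0}{166099 - 438845} = - \frac{479004}{-272746} = \left(-479004\right) \left(- \frac{1}{272746}\right) = \frac{239502}{136373}$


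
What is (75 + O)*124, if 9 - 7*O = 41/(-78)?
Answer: 2584966/273 ≈ 9468.7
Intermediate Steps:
O = 743/546 (O = 9/7 - 41/(7*(-78)) = 9/7 - 41*(-1)/(7*78) = 9/7 - ⅐*(-41/78) = 9/7 + 41/546 = 743/546 ≈ 1.3608)
(75 + O)*124 = (75 + 743/546)*124 = (41693/546)*124 = 2584966/273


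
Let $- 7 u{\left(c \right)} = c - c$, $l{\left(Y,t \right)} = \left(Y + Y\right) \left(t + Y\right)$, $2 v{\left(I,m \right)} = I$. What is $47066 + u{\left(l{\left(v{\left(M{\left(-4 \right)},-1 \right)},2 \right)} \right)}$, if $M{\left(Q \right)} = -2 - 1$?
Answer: $47066$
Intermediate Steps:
$M{\left(Q \right)} = -3$ ($M{\left(Q \right)} = -2 - 1 = -3$)
$v{\left(I,m \right)} = \frac{I}{2}$
$l{\left(Y,t \right)} = 2 Y \left(Y + t\right)$
$u{\left(c \right)} = 0$ ($u{\left(c \right)} = - \frac{c - c}{7} = \left(- \frac{1}{7}\right) 0 = 0$)
$47066 + u{\left(l{\left(v{\left(M{\left(-4 \right)},-1 \right)},2 \right)} \right)} = 47066 + 0 = 47066$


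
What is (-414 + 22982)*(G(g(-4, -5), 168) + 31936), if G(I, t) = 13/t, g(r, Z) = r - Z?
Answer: 2162200183/3 ≈ 7.2073e+8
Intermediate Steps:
(-414 + 22982)*(G(g(-4, -5), 168) + 31936) = (-414 + 22982)*(13/168 + 31936) = 22568*(13*(1/168) + 31936) = 22568*(13/168 + 31936) = 22568*(5365261/168) = 2162200183/3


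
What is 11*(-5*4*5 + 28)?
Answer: -792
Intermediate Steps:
11*(-5*4*5 + 28) = 11*(-20*5 + 28) = 11*(-100 + 28) = 11*(-72) = -792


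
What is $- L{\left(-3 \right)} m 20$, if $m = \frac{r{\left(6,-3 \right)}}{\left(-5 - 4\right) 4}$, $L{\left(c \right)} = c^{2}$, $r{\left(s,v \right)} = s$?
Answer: $30$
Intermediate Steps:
$m = - \frac{1}{6}$ ($m = \frac{6}{\left(-5 - 4\right) 4} = \frac{6}{\left(-9\right) 4} = \frac{6}{-36} = 6 \left(- \frac{1}{36}\right) = - \frac{1}{6} \approx -0.16667$)
$- L{\left(-3 \right)} m 20 = - \left(-3\right)^{2} \left(- \frac{1}{6}\right) 20 = \left(-1\right) 9 \left(- \frac{1}{6}\right) 20 = \left(-9\right) \left(- \frac{1}{6}\right) 20 = \frac{3}{2} \cdot 20 = 30$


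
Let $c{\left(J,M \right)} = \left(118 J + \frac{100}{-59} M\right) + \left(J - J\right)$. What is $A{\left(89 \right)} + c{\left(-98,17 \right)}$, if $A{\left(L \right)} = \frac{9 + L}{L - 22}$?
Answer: $- \frac{45820610}{3953} \approx -11591.0$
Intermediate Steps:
$A{\left(L \right)} = \frac{9 + L}{-22 + L}$ ($A{\left(L \right)} = \frac{9 + L}{L + \left(-49 + 27\right)} = \frac{9 + L}{L - 22} = \frac{9 + L}{-22 + L}$)
$c{\left(J,M \right)} = 118 J - \frac{100 M}{59}$ ($c{\left(J,M \right)} = \left(118 J + 100 \left(- \frac{1}{59}\right) M\right) + 0 = \left(118 J - \frac{100 M}{59}\right) + 0 = 118 J - \frac{100 M}{59}$)
$A{\left(89 \right)} + c{\left(-98,17 \right)} = \frac{9 + 89}{-22 + 89} + \left(118 \left(-98\right) - \frac{1700}{59}\right) = \frac{1}{67} \cdot 98 - \frac{683976}{59} = \frac{98}{67} - \frac{683976}{59} = - \frac{45820610}{3953}$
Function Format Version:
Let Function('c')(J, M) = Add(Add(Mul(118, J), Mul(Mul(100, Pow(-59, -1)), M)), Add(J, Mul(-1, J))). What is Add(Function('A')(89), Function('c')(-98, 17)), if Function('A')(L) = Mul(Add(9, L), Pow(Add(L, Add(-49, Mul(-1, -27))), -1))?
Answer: Rational(-45820610, 3953) ≈ -11591.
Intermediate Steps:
Function('A')(L) = Mul(Pow(Add(-22, L), -1), Add(9, L)) (Function('A')(L) = Mul(Add(9, L), Pow(Add(L, Add(-49, 27)), -1)) = Mul(Add(9, L), Pow(Add(L, -22), -1)) = Mul(Add(9, L), Pow(Add(-22, L), -1)) = Mul(Pow(Add(-22, L), -1), Add(9, L)))
Function('c')(J, M) = Add(Mul(118, J), Mul(Rational(-100, 59), M)) (Function('c')(J, M) = Add(Add(Mul(118, J), Mul(Mul(100, Rational(-1, 59)), M)), 0) = Add(Add(Mul(118, J), Mul(Rational(-100, 59), M)), 0) = Add(Mul(118, J), Mul(Rational(-100, 59), M)))
Add(Function('A')(89), Function('c')(-98, 17)) = Add(Mul(Pow(Add(-22, 89), -1), Add(9, 89)), Add(Mul(118, -98), Mul(Rational(-100, 59), 17))) = Add(Mul(Pow(67, -1), 98), Add(-11564, Rational(-1700, 59))) = Add(Mul(Rational(1, 67), 98), Rational(-683976, 59)) = Add(Rational(98, 67), Rational(-683976, 59)) = Rational(-45820610, 3953)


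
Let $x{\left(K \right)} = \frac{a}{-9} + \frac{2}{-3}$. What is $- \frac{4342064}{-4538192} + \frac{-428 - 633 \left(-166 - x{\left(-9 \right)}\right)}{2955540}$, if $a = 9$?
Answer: $\frac{166290972935}{167660099796} \approx 0.99183$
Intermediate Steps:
$x{\left(K \right)} = - \frac{5}{3}$ ($x{\left(K \right)} = \frac{9}{-9} + \frac{2}{-3} = 9 \left(- \frac{1}{9}\right) + 2 \left(- \frac{1}{3}\right) = -1 - \frac{2}{3} = - \frac{5}{3}$)
$- \frac{4342064}{-4538192} + \frac{-428 - 633 \left(-166 - x{\left(-9 \right)}\right)}{2955540} = - \frac{4342064}{-4538192} + \frac{-428 - 633 \left(-166 - - \frac{5}{3}\right)}{2955540} = \left(-4342064\right) \left(- \frac{1}{4538192}\right) + \left(-428 - 633 \left(-166 + \frac{5}{3}\right)\right) \frac{1}{2955540} = \frac{271379}{283637} + \left(-428 - -104023\right) \frac{1}{2955540} = \frac{271379}{283637} + \left(-428 + 104023\right) \frac{1}{2955540} = \frac{271379}{283637} + 103595 \cdot \frac{1}{2955540} = \frac{271379}{283637} + \frac{20719}{591108} = \frac{166290972935}{167660099796}$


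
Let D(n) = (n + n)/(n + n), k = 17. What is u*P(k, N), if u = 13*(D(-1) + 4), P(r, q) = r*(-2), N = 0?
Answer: -2210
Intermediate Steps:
D(n) = 1 (D(n) = (2*n)/((2*n)) = (2*n)*(1/(2*n)) = 1)
P(r, q) = -2*r
u = 65 (u = 13*(1 + 4) = 13*5 = 65)
u*P(k, N) = 65*(-2*17) = 65*(-34) = -2210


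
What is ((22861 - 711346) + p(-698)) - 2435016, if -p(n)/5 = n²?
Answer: -5559521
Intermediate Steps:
p(n) = -5*n²
((22861 - 711346) + p(-698)) - 2435016 = ((22861 - 711346) - 5*(-698)²) - 2435016 = (-688485 - 5*487204) - 2435016 = (-688485 - 2436020) - 2435016 = -3124505 - 2435016 = -5559521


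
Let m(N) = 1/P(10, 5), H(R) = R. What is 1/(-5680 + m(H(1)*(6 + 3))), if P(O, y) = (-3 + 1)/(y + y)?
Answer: -1/5685 ≈ -0.00017590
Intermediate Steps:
P(O, y) = -1/y (P(O, y) = -2*1/(2*y) = -1/y)
m(N) = -5 (m(N) = 1/(-1/5) = 1/(-1*⅕) = 1/(-⅕) = -5)
1/(-5680 + m(H(1)*(6 + 3))) = 1/(-5680 - 5) = 1/(-5685) = -1/5685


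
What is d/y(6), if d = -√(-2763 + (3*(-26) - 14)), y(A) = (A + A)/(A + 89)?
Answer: -95*I*√2855/12 ≈ -423.0*I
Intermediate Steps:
y(A) = 2*A/(89 + A) (y(A) = (2*A)/(89 + A) = 2*A/(89 + A))
d = -I*√2855 (d = -√(-2763 + (-78 - 14)) = -√(-2763 - 92) = -√(-2855) = -I*√2855 ≈ -53.432*I)
d/y(6) = (-I*√2855)/((2*6/(89 + 6))) = (-I*√2855)/((2*6/95)) = (-I*√2855)/((2*6*(1/95))) = (-I*√2855)/(12/95) = -I*√2855*(95/12) = -95*I*√2855/12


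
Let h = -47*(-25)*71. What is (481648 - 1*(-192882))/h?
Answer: 134906/16685 ≈ 8.0855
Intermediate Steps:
h = 83425 (h = 1175*71 = 83425)
(481648 - 1*(-192882))/h = (481648 - 1*(-192882))/83425 = (481648 + 192882)*(1/83425) = 674530*(1/83425) = 134906/16685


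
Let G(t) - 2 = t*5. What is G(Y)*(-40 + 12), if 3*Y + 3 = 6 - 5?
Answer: 112/3 ≈ 37.333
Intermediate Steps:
Y = -⅔ (Y = -1 + (6 - 5)/3 = -1 + (⅓)*1 = -1 + ⅓ = -⅔ ≈ -0.66667)
G(t) = 2 + 5*t (G(t) = 2 + t*5 = 2 + 5*t)
G(Y)*(-40 + 12) = (2 + 5*(-⅔))*(-40 + 12) = (2 - 10/3)*(-28) = -4/3*(-28) = 112/3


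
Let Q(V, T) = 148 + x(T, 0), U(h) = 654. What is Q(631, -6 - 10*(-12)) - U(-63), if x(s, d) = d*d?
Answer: -506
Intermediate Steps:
x(s, d) = d²
Q(V, T) = 148 (Q(V, T) = 148 + 0² = 148 + 0 = 148)
Q(631, -6 - 10*(-12)) - U(-63) = 148 - 1*654 = 148 - 654 = -506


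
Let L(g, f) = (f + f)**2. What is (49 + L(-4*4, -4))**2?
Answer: 12769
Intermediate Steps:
L(g, f) = 4*f**2 (L(g, f) = (2*f)**2 = 4*f**2)
(49 + L(-4*4, -4))**2 = (49 + 4*(-4)**2)**2 = (49 + 4*16)**2 = (49 + 64)**2 = 113**2 = 12769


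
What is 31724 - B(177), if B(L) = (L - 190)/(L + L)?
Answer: 11230309/354 ≈ 31724.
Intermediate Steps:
B(L) = (-190 + L)/(2*L) (B(L) = (-190 + L)/((2*L)) = (-190 + L)*(1/(2*L)) = (-190 + L)/(2*L))
31724 - B(177) = 31724 - (-190 + 177)/(2*177) = 31724 - (-13)/(2*177) = 31724 - 1*(-13/354) = 31724 + 13/354 = 11230309/354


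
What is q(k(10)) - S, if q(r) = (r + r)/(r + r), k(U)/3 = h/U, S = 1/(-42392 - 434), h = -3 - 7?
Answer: 42827/42826 ≈ 1.0000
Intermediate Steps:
h = -10
S = -1/42826 (S = 1/(-42826) = -1/42826 ≈ -2.3350e-5)
k(U) = -30/U (k(U) = 3*(-10/U) = -30/U)
q(r) = 1 (q(r) = (2*r)/((2*r)) = (2*r)*(1/(2*r)) = 1)
q(k(10)) - S = 1 - 1*(-1/42826) = 1 + 1/42826 = 42827/42826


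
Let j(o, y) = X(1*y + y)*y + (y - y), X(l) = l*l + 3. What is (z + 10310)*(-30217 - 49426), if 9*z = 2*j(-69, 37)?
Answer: -39681009748/9 ≈ -4.4090e+9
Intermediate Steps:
X(l) = 3 + l² (X(l) = l² + 3 = 3 + l²)
j(o, y) = y*(3 + 4*y²) (j(o, y) = (3 + (1*y + y)²)*y + (y - y) = (3 + (y + y)²)*y + 0 = (3 + (2*y)²)*y + 0 = (3 + 4*y²)*y + 0 = y*(3 + 4*y²) + 0 = y*(3 + 4*y²))
z = 405446/9 (z = (2*(37*(3 + 4*37²)))/9 = (2*(37*(3 + 4*1369)))/9 = (2*(37*(3 + 5476)))/9 = (2*(37*5479))/9 = (2*202723)/9 = (⅑)*405446 = 405446/9 ≈ 45050.)
(z + 10310)*(-30217 - 49426) = (405446/9 + 10310)*(-30217 - 49426) = (498236/9)*(-79643) = -39681009748/9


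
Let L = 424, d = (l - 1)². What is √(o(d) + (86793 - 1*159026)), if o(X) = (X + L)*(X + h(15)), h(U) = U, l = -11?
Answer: √18079 ≈ 134.46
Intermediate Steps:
d = 144 (d = (-11 - 1)² = (-12)² = 144)
o(X) = (15 + X)*(424 + X) (o(X) = (X + 424)*(X + 15) = (424 + X)*(15 + X) = (15 + X)*(424 + X))
√(o(d) + (86793 - 1*159026)) = √((6360 + 144² + 439*144) + (86793 - 1*159026)) = √((6360 + 20736 + 63216) + (86793 - 159026)) = √(90312 - 72233) = √18079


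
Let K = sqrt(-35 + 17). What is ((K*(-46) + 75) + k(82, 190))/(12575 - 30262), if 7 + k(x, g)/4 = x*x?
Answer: -26943/17687 + 6*I*sqrt(2)/769 ≈ -1.5233 + 0.011034*I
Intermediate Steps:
K = 3*I*sqrt(2) (K = sqrt(-18) = 3*I*sqrt(2) ≈ 4.2426*I)
k(x, g) = -28 + 4*x**2 (k(x, g) = -28 + 4*(x*x) = -28 + 4*x**2)
((K*(-46) + 75) + k(82, 190))/(12575 - 30262) = (((3*I*sqrt(2))*(-46) + 75) + (-28 + 4*82**2))/(12575 - 30262) = ((-138*I*sqrt(2) + 75) + (-28 + 4*6724))/(-17687) = ((75 - 138*I*sqrt(2)) + (-28 + 26896))*(-1/17687) = ((75 - 138*I*sqrt(2)) + 26868)*(-1/17687) = (26943 - 138*I*sqrt(2))*(-1/17687) = -26943/17687 + 6*I*sqrt(2)/769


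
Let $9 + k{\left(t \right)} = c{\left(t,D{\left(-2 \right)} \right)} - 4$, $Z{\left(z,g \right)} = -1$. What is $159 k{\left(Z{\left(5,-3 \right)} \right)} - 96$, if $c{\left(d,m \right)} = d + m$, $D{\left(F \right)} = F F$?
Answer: $-1686$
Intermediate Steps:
$D{\left(F \right)} = F^{2}$
$k{\left(t \right)} = -9 + t$ ($k{\left(t \right)} = -9 + \left(\left(t + \left(-2\right)^{2}\right) - 4\right) = -9 + \left(\left(t + 4\right) - 4\right) = -9 + \left(\left(4 + t\right) - 4\right) = -9 + t$)
$159 k{\left(Z{\left(5,-3 \right)} \right)} - 96 = 159 \left(-9 - 1\right) - 96 = 159 \left(-10\right) - 96 = -1590 - 96 = -1686$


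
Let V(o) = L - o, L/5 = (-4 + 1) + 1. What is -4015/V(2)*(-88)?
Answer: -88330/3 ≈ -29443.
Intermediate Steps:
L = -10 (L = 5*((-4 + 1) + 1) = 5*(-3 + 1) = 5*(-2) = -10)
V(o) = -10 - o
-4015/V(2)*(-88) = -4015/(-10 - 1*2)*(-88) = -4015/(-10 - 2)*(-88) = -4015/(-12)*(-88) = -4015*(-1)/12*(-88) = -73*(-55/12)*(-88) = (4015/12)*(-88) = -88330/3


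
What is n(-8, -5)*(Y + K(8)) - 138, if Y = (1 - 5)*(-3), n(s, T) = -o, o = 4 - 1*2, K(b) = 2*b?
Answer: -194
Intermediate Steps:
o = 2 (o = 4 - 2 = 2)
n(s, T) = -2 (n(s, T) = -1*2 = -2)
Y = 12 (Y = -4*(-3) = 12)
n(-8, -5)*(Y + K(8)) - 138 = -2*(12 + 2*8) - 138 = -2*(12 + 16) - 138 = -2*28 - 138 = -56 - 138 = -194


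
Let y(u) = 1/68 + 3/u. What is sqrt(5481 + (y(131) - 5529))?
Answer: I*sqrt(951483523)/4454 ≈ 6.9255*I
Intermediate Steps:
y(u) = 1/68 + 3/u
sqrt(5481 + (y(131) - 5529)) = sqrt(5481 + ((1/68)*(204 + 131)/131 - 5529)) = sqrt(5481 + ((1/68)*(1/131)*335 - 5529)) = sqrt(5481 + (335/8908 - 5529)) = sqrt(5481 - 49251997/8908) = sqrt(-427249/8908) = I*sqrt(951483523)/4454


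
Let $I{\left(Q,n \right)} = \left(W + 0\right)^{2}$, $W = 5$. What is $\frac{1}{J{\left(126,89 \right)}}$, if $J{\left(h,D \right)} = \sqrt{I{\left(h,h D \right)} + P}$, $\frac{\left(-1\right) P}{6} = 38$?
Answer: $- \frac{i \sqrt{203}}{203} \approx - 0.070186 i$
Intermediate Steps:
$P = -228$ ($P = \left(-6\right) 38 = -228$)
$I{\left(Q,n \right)} = 25$ ($I{\left(Q,n \right)} = \left(5 + 0\right)^{2} = 5^{2} = 25$)
$J{\left(h,D \right)} = i \sqrt{203}$ ($J{\left(h,D \right)} = \sqrt{25 - 228} = \sqrt{-203} = i \sqrt{203}$)
$\frac{1}{J{\left(126,89 \right)}} = \frac{1}{i \sqrt{203}} = - \frac{i \sqrt{203}}{203}$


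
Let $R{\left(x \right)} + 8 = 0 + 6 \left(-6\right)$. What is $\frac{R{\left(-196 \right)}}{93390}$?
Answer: $- \frac{2}{4245} \approx -0.00047114$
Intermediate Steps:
$R{\left(x \right)} = -44$ ($R{\left(x \right)} = -8 + \left(0 + 6 \left(-6\right)\right) = -8 + \left(0 - 36\right) = -8 - 36 = -44$)
$\frac{R{\left(-196 \right)}}{93390} = - \frac{44}{93390} = \left(-44\right) \frac{1}{93390} = - \frac{2}{4245}$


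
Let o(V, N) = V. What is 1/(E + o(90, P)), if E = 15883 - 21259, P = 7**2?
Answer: -1/5286 ≈ -0.00018918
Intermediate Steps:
P = 49
E = -5376
1/(E + o(90, P)) = 1/(-5376 + 90) = 1/(-5286) = -1/5286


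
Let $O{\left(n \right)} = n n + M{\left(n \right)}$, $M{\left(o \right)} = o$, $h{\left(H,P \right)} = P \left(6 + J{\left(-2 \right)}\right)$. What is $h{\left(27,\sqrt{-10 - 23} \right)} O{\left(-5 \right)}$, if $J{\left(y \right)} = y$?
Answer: $80 i \sqrt{33} \approx 459.56 i$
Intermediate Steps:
$h{\left(H,P \right)} = 4 P$ ($h{\left(H,P \right)} = P \left(6 - 2\right) = P 4 = 4 P$)
$O{\left(n \right)} = n + n^{2}$ ($O{\left(n \right)} = n n + n = n^{2} + n = n + n^{2}$)
$h{\left(27,\sqrt{-10 - 23} \right)} O{\left(-5 \right)} = 4 \sqrt{-10 - 23} \left(- 5 \left(1 - 5\right)\right) = 4 \sqrt{-33} \left(\left(-5\right) \left(-4\right)\right) = 4 i \sqrt{33} \cdot 20 = 80 i \sqrt{33}$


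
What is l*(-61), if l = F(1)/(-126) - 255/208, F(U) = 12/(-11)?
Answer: 3567829/48048 ≈ 74.255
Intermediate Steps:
F(U) = -12/11 (F(U) = 12*(-1/11) = -12/11)
l = -58489/48048 (l = -12/11/(-126) - 255/208 = -12/11*(-1/126) - 255*1/208 = 2/231 - 255/208 = -58489/48048 ≈ -1.2173)
l*(-61) = -58489/48048*(-61) = 3567829/48048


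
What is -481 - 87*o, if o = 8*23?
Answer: -16489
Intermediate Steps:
o = 184
-481 - 87*o = -481 - 87*184 = -481 - 16008 = -16489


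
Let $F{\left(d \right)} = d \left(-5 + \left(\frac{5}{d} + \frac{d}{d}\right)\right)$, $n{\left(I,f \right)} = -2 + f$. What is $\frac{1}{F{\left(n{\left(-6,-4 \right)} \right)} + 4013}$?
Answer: $\frac{1}{4042} \approx 0.0002474$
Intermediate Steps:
$F{\left(d \right)} = d \left(-4 + \frac{5}{d}\right)$ ($F{\left(d \right)} = d \left(-5 + \left(\frac{5}{d} + 1\right)\right) = d \left(-5 + \left(1 + \frac{5}{d}\right)\right) = d \left(-4 + \frac{5}{d}\right)$)
$\frac{1}{F{\left(n{\left(-6,-4 \right)} \right)} + 4013} = \frac{1}{\left(5 - 4 \left(-2 - 4\right)\right) + 4013} = \frac{1}{\left(5 - -24\right) + 4013} = \frac{1}{\left(5 + 24\right) + 4013} = \frac{1}{29 + 4013} = \frac{1}{4042}$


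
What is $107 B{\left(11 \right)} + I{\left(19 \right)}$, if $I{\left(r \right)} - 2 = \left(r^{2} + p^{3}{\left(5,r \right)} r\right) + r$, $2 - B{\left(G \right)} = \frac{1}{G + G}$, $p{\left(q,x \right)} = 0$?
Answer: $\frac{13005}{22} \approx 591.14$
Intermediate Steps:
$B{\left(G \right)} = 2 - \frac{1}{2 G}$ ($B{\left(G \right)} = 2 - \frac{1}{G + G} = 2 - \frac{1}{2 G}$)
$I{\left(r \right)} = 2 + r + r^{2}$ ($I{\left(r \right)} = 2 + \left(\left(r^{2} + 0^{3} r\right) + r\right) = 2 + \left(\left(r^{2} + 0 r\right) + r\right) = 2 + \left(\left(r^{2} + 0\right) + r\right) = 2 + \left(r^{2} + r\right) = 2 + \left(r + r^{2}\right) = 2 + r + r^{2}$)
$107 B{\left(11 \right)} + I{\left(19 \right)} = 107 \left(2 - \frac{1}{2 \cdot 11}\right) + \left(2 + 19 + 19^{2}\right) = 107 \left(2 - \frac{1}{22}\right) + \left(2 + 19 + 361\right) = 107 \left(2 - \frac{1}{22}\right) + 382 = 107 \cdot \frac{43}{22} + 382 = \frac{4601}{22} + 382 = \frac{13005}{22}$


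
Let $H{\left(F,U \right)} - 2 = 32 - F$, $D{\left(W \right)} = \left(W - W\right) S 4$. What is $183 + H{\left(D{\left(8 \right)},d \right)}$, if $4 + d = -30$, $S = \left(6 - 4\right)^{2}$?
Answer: $217$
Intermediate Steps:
$S = 4$ ($S = 2^{2} = 4$)
$D{\left(W \right)} = 0$ ($D{\left(W \right)} = \left(W - W\right) 4 \cdot 4 = 0 \cdot 4 \cdot 4 = 0 \cdot 4 = 0$)
$d = -34$ ($d = -4 - 30 = -34$)
$H{\left(F,U \right)} = 34 - F$ ($H{\left(F,U \right)} = 2 - \left(-32 + F\right) = 34 - F$)
$183 + H{\left(D{\left(8 \right)},d \right)} = 183 + \left(34 - 0\right) = 183 + \left(34 + 0\right) = 183 + 34 = 217$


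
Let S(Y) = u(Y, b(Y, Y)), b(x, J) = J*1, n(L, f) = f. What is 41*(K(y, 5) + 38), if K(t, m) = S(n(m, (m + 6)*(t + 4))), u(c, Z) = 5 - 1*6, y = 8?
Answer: 1517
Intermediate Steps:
b(x, J) = J
u(c, Z) = -1 (u(c, Z) = 5 - 6 = -1)
S(Y) = -1
K(t, m) = -1
41*(K(y, 5) + 38) = 41*(-1 + 38) = 41*37 = 1517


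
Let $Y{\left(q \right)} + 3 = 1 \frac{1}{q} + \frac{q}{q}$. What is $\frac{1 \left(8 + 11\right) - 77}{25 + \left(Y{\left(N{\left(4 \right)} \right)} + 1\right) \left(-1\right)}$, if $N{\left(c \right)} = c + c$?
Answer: $- \frac{464}{207} \approx -2.2415$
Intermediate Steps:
$N{\left(c \right)} = 2 c$
$Y{\left(q \right)} = -2 + \frac{1}{q}$ ($Y{\left(q \right)} = -3 + \left(1 \frac{1}{q} + \frac{q}{q}\right) = -3 + \left(\frac{1}{q} + 1\right) = -3 + \left(1 + \frac{1}{q}\right) = -2 + \frac{1}{q}$)
$\frac{1 \left(8 + 11\right) - 77}{25 + \left(Y{\left(N{\left(4 \right)} \right)} + 1\right) \left(-1\right)} = \frac{1 \left(8 + 11\right) - 77}{25 + \left(\left(-2 + \frac{1}{2 \cdot 4}\right) + 1\right) \left(-1\right)} = \frac{1 \cdot 19 - 77}{25 + \left(\left(-2 + \frac{1}{8}\right) + 1\right) \left(-1\right)} = \frac{19 - 77}{25 + \left(\left(-2 + \frac{1}{8}\right) + 1\right) \left(-1\right)} = - \frac{58}{25 + \left(- \frac{15}{8} + 1\right) \left(-1\right)} = - \frac{58}{25 - - \frac{7}{8}} = - \frac{58}{25 + \frac{7}{8}} = - \frac{58}{\frac{207}{8}} = \left(-58\right) \frac{8}{207} = - \frac{464}{207}$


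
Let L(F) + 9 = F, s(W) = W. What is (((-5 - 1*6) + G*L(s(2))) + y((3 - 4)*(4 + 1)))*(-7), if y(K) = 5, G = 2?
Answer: 140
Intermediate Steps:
L(F) = -9 + F
(((-5 - 1*6) + G*L(s(2))) + y((3 - 4)*(4 + 1)))*(-7) = (((-5 - 1*6) + 2*(-9 + 2)) + 5)*(-7) = (((-5 - 6) + 2*(-7)) + 5)*(-7) = ((-11 - 14) + 5)*(-7) = (-25 + 5)*(-7) = -20*(-7) = 140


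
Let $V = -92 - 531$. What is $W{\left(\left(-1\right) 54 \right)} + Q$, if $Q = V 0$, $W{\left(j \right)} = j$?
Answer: $-54$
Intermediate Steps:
$V = -623$
$Q = 0$ ($Q = \left(-623\right) 0 = 0$)
$W{\left(\left(-1\right) 54 \right)} + Q = \left(-1\right) 54 + 0 = -54 + 0 = -54$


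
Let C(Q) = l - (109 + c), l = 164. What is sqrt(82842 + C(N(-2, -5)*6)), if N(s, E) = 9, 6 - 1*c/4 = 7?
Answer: sqrt(82901) ≈ 287.93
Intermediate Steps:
c = -4 (c = 24 - 4*7 = 24 - 28 = -4)
C(Q) = 59 (C(Q) = 164 - (109 - 4) = 164 - 1*105 = 164 - 105 = 59)
sqrt(82842 + C(N(-2, -5)*6)) = sqrt(82842 + 59) = sqrt(82901)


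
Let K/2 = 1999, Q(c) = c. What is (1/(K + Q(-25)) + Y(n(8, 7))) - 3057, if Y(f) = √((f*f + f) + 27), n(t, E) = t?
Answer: -12145460/3973 + 3*√11 ≈ -3047.1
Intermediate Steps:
K = 3998 (K = 2*1999 = 3998)
Y(f) = √(27 + f + f²) (Y(f) = √((f² + f) + 27) = √((f + f²) + 27) = √(27 + f + f²))
(1/(K + Q(-25)) + Y(n(8, 7))) - 3057 = (1/(3998 - 25) + √(27 + 8 + 8²)) - 3057 = (1/3973 + √(27 + 8 + 64)) - 3057 = (1/3973 + √99) - 3057 = (1/3973 + 3*√11) - 3057 = -12145460/3973 + 3*√11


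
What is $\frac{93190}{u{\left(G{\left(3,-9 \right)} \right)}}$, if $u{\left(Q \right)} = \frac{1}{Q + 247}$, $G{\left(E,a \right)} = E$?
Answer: $23297500$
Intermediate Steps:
$u{\left(Q \right)} = \frac{1}{247 + Q}$
$\frac{93190}{u{\left(G{\left(3,-9 \right)} \right)}} = \frac{93190}{\frac{1}{247 + 3}} = \frac{93190}{\frac{1}{250}} = 93190 \frac{1}{\frac{1}{250}} = 93190 \cdot 250 = 23297500$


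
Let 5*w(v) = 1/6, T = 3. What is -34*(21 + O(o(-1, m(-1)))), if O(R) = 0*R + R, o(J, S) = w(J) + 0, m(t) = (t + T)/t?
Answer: -10727/15 ≈ -715.13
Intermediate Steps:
w(v) = 1/30 (w(v) = (⅕)/6 = (⅕)*(⅙) = 1/30)
m(t) = (3 + t)/t (m(t) = (t + 3)/t = (3 + t)/t)
o(J, S) = 1/30 (o(J, S) = 1/30 + 0 = 1/30)
O(R) = R (O(R) = 0 + R = R)
-34*(21 + O(o(-1, m(-1)))) = -34*(21 + 1/30) = -34*631/30 = -10727/15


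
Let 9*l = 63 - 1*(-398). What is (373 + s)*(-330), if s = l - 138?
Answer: -283360/3 ≈ -94453.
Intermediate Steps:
l = 461/9 (l = (63 - 1*(-398))/9 = (63 + 398)/9 = (⅑)*461 = 461/9 ≈ 51.222)
s = -781/9 (s = 461/9 - 138 = -781/9 ≈ -86.778)
(373 + s)*(-330) = (373 - 781/9)*(-330) = (2576/9)*(-330) = -283360/3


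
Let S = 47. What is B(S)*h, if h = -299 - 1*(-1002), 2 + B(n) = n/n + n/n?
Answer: 0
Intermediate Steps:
B(n) = 0 (B(n) = -2 + (n/n + n/n) = -2 + (1 + 1) = -2 + 2 = 0)
h = 703 (h = -299 + 1002 = 703)
B(S)*h = 0*703 = 0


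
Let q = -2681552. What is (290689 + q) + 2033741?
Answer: -357122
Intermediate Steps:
(290689 + q) + 2033741 = (290689 - 2681552) + 2033741 = -2390863 + 2033741 = -357122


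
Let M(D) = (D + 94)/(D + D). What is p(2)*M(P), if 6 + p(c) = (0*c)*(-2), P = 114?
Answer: -104/19 ≈ -5.4737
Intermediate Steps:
p(c) = -6 (p(c) = -6 + (0*c)*(-2) = -6 + 0*(-2) = -6 + 0 = -6)
M(D) = (94 + D)/(2*D) (M(D) = (94 + D)/((2*D)) = (94 + D)*(1/(2*D)) = (94 + D)/(2*D))
p(2)*M(P) = -3*(94 + 114)/114 = -3*208/114 = -6*52/57 = -104/19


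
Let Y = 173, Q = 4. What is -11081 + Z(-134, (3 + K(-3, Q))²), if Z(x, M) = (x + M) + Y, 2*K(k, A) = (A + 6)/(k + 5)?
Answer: -44047/4 ≈ -11012.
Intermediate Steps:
K(k, A) = (6 + A)/(2*(5 + k)) (K(k, A) = ((A + 6)/(k + 5))/2 = ((6 + A)/(5 + k))/2 = (6 + A)/(2*(5 + k)))
Z(x, M) = 173 + M + x (Z(x, M) = (x + M) + 173 = (M + x) + 173 = 173 + M + x)
-11081 + Z(-134, (3 + K(-3, Q))²) = -11081 + (173 + (3 + (6 + 4)/(2*(5 - 3)))² - 134) = -11081 + (173 + (3 + (½)*10/2)² - 134) = -11081 + (173 + (3 + (½)*(½)*10)² - 134) = -11081 + (173 + (3 + 5/2)² - 134) = -11081 + (173 + (11/2)² - 134) = -11081 + (173 + 121/4 - 134) = -11081 + 277/4 = -44047/4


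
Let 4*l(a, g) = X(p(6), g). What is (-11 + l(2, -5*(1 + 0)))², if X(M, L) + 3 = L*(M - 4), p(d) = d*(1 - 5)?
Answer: 8649/16 ≈ 540.56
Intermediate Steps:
p(d) = -4*d (p(d) = d*(-4) = -4*d)
X(M, L) = -3 + L*(-4 + M) (X(M, L) = -3 + L*(M - 4) = -3 + L*(-4 + M))
l(a, g) = -¾ - 7*g (l(a, g) = (-3 - 4*g + g*(-4*6))/4 = (-3 - 4*g + g*(-24))/4 = (-3 - 4*g - 24*g)/4 = (-3 - 28*g)/4 = -¾ - 7*g)
(-11 + l(2, -5*(1 + 0)))² = (-11 + (-¾ - (-35)*(1 + 0)))² = (-11 + (-¾ - (-35)))² = (-11 + (-¾ - 7*(-5)))² = (-11 + (-¾ + 35))² = (-11 + 137/4)² = (93/4)² = 8649/16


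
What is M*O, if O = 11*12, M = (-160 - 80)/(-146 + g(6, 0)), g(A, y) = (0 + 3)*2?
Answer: 1584/7 ≈ 226.29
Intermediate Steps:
g(A, y) = 6 (g(A, y) = 3*2 = 6)
M = 12/7 (M = (-160 - 80)/(-146 + 6) = -240/(-140) = -240*(-1/140) = 12/7 ≈ 1.7143)
O = 132
M*O = (12/7)*132 = 1584/7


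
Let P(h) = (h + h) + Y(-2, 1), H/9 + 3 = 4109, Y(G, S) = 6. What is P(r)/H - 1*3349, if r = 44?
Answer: -61879426/18477 ≈ -3349.0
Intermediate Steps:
H = 36954 (H = -27 + 9*4109 = -27 + 36981 = 36954)
P(h) = 6 + 2*h (P(h) = (h + h) + 6 = 2*h + 6 = 6 + 2*h)
P(r)/H - 1*3349 = (6 + 2*44)/36954 - 1*3349 = (6 + 88)*(1/36954) - 3349 = 94*(1/36954) - 3349 = 47/18477 - 3349 = -61879426/18477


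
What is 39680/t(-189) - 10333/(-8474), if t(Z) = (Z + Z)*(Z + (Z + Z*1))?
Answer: 1275439439/908099262 ≈ 1.4045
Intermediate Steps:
t(Z) = 6*Z**2 (t(Z) = (2*Z)*(Z + (Z + Z)) = (2*Z)*(Z + 2*Z) = (2*Z)*(3*Z) = 6*Z**2)
39680/t(-189) - 10333/(-8474) = 39680/((6*(-189)**2)) - 10333/(-8474) = 39680/((6*35721)) - 10333*(-1/8474) = 39680/214326 + 10333/8474 = 39680*(1/214326) + 10333/8474 = 19840/107163 + 10333/8474 = 1275439439/908099262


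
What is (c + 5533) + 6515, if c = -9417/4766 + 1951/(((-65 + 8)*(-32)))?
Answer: 52363801345/4346592 ≈ 12047.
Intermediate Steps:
c = -3939071/4346592 (c = -9417*1/4766 + 1951/((-57*(-32))) = -9417/4766 + 1951/1824 = -3939071/4346592 ≈ -0.90624)
(c + 5533) + 6515 = (-3939071/4346592 + 5533) + 6515 = 24045754465/4346592 + 6515 = 52363801345/4346592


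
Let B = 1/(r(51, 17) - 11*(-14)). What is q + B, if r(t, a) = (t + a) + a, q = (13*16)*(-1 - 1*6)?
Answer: -347983/239 ≈ -1456.0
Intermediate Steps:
q = -1456 (q = 208*(-1 - 6) = 208*(-7) = -1456)
r(t, a) = t + 2*a (r(t, a) = (a + t) + a = t + 2*a)
B = 1/239 (B = 1/((51 + 2*17) - 11*(-14)) = 1/((51 + 34) + 154) = 1/(85 + 154) = 1/239 ≈ 0.0041841)
q + B = -1456 + 1/239 = -347983/239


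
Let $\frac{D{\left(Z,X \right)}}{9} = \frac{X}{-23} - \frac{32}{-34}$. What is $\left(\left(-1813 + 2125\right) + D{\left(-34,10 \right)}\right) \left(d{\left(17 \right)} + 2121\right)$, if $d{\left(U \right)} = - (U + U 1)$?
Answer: $\frac{258316338}{391} \approx 6.6066 \cdot 10^{5}$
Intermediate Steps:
$D{\left(Z,X \right)} = \frac{144}{17} - \frac{9 X}{23}$ ($D{\left(Z,X \right)} = 9 \left(\frac{X}{-23} - \frac{32}{-34}\right) = 9 \left(X \left(- \frac{1}{23}\right) - - \frac{16}{17}\right) = 9 \left(- \frac{X}{23} + \frac{16}{17}\right) = 9 \left(\frac{16}{17} - \frac{X}{23}\right) = \frac{144}{17} - \frac{9 X}{23}$)
$d{\left(U \right)} = - 2 U$ ($d{\left(U \right)} = - (U + U) = - 2 U$)
$\left(\left(-1813 + 2125\right) + D{\left(-34,10 \right)}\right) \left(d{\left(17 \right)} + 2121\right) = \left(\left(-1813 + 2125\right) + \left(\frac{144}{17} - \frac{90}{23}\right)\right) \left(\left(-2\right) 17 + 2121\right) = \left(312 + \left(\frac{144}{17} - \frac{90}{23}\right)\right) \left(-34 + 2121\right) = \left(312 + \frac{1782}{391}\right) 2087 = \frac{123774}{391} \cdot 2087 = \frac{258316338}{391}$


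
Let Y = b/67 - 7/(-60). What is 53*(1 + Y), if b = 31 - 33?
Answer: 231557/4020 ≈ 57.601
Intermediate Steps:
b = -2
Y = 349/4020 (Y = -2/67 - 7/(-60) = -2*1/67 - 7*(-1/60) = -2/67 + 7/60 = 349/4020 ≈ 0.086816)
53*(1 + Y) = 53*(1 + 349/4020) = 53*(4369/4020) = 231557/4020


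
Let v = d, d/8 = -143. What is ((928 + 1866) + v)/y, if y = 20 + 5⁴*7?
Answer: 110/293 ≈ 0.37543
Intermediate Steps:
d = -1144 (d = 8*(-143) = -1144)
v = -1144
y = 4395 (y = 20 + 625*7 = 20 + 4375 = 4395)
((928 + 1866) + v)/y = ((928 + 1866) - 1144)/4395 = (2794 - 1144)*(1/4395) = 1650*(1/4395) = 110/293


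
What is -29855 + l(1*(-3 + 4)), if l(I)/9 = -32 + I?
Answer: -30134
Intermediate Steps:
l(I) = -288 + 9*I (l(I) = 9*(-32 + I) = -288 + 9*I)
-29855 + l(1*(-3 + 4)) = -29855 + (-288 + 9*(1*(-3 + 4))) = -29855 + (-288 + 9*(1*1)) = -29855 + (-288 + 9*1) = -29855 + (-288 + 9) = -29855 - 279 = -30134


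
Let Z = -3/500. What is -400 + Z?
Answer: -200003/500 ≈ -400.01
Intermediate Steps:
Z = -3/500 (Z = -3*1/500 = -3/500 ≈ -0.0060000)
-400 + Z = -400 - 3/500 = -200003/500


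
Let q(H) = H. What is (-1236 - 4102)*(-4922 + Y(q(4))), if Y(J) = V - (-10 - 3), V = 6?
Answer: 26172214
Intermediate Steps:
Y(J) = 19 (Y(J) = 6 - (-10 - 3) = 6 - 1*(-13) = 6 + 13 = 19)
(-1236 - 4102)*(-4922 + Y(q(4))) = (-1236 - 4102)*(-4922 + 19) = -5338*(-4903) = 26172214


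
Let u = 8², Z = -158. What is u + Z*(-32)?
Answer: 5120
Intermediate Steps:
u = 64
u + Z*(-32) = 64 - 158*(-32) = 64 + 5056 = 5120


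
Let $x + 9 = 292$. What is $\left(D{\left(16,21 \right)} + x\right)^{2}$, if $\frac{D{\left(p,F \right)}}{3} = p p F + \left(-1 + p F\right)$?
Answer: $303317056$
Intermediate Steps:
$x = 283$ ($x = -9 + 292 = 283$)
$D{\left(p,F \right)} = -3 + 3 F p + 3 F p^{2}$ ($D{\left(p,F \right)} = 3 \left(p p F + \left(-1 + p F\right)\right) = 3 \left(p^{2} F + \left(-1 + F p\right)\right) = 3 \left(F p^{2} + \left(-1 + F p\right)\right) = 3 \left(-1 + F p + F p^{2}\right) = -3 + 3 F p + 3 F p^{2}$)
$\left(D{\left(16,21 \right)} + x\right)^{2} = \left(\left(-3 + 3 \cdot 21 \cdot 16 + 3 \cdot 21 \cdot 16^{2}\right) + 283\right)^{2} = \left(\left(-3 + 1008 + 3 \cdot 21 \cdot 256\right) + 283\right)^{2} = \left(\left(-3 + 1008 + 16128\right) + 283\right)^{2} = \left(17133 + 283\right)^{2} = 17416^{2} = 303317056$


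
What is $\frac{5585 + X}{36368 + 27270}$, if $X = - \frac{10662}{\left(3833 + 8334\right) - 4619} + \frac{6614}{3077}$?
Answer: $\frac{1271861129}{14490245324} \approx 0.087774$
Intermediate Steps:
$X = \frac{167799}{227698}$ ($X = - \frac{10662}{12167 - 4619} + 6614 \cdot \frac{1}{3077} = - \frac{10662}{7548} + \frac{6614}{3077} = \left(-10662\right) \frac{1}{7548} + \frac{6614}{3077} = - \frac{1777}{1258} + \frac{6614}{3077} = \frac{167799}{227698} \approx 0.73694$)
$\frac{5585 + X}{36368 + 27270} = \frac{5585 + \frac{167799}{227698}}{36368 + 27270} = \frac{1271861129}{227698 \cdot 63638} = \frac{1271861129}{227698} \cdot \frac{1}{63638} = \frac{1271861129}{14490245324}$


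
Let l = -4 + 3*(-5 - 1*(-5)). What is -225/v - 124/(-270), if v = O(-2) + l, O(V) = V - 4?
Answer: 6199/270 ≈ 22.959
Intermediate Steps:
l = -4 (l = -4 + 3*(-5 + 5) = -4 + 3*0 = -4 + 0 = -4)
O(V) = -4 + V
v = -10 (v = (-4 - 2) - 4 = -6 - 4 = -10)
-225/v - 124/(-270) = -225/(-10) - 124/(-270) = -225*(-1/10) - 124*(-1/270) = 45/2 + 62/135 = 6199/270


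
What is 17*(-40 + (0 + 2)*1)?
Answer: -646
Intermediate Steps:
17*(-40 + (0 + 2)*1) = 17*(-40 + 2*1) = 17*(-40 + 2) = 17*(-38) = -646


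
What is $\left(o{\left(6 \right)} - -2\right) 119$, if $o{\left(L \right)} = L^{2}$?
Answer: $4522$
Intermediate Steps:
$\left(o{\left(6 \right)} - -2\right) 119 = \left(6^{2} - -2\right) 119 = \left(36 + 2\right) 119 = 38 \cdot 119 = 4522$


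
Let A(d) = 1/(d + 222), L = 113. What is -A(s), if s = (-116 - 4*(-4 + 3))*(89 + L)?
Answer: 1/22402 ≈ 4.4639e-5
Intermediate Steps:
s = -22624 (s = (-116 - 4*(-4 + 3))*(89 + 113) = (-116 - 4*(-1))*202 = (-116 + 4)*202 = -112*202 = -22624)
A(d) = 1/(222 + d)
-A(s) = -1/(222 - 22624) = -1/(-22402) = -1*(-1/22402) = 1/22402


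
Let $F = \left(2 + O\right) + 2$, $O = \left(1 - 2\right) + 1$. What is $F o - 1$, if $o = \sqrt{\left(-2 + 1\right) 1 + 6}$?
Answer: $-1 + 4 \sqrt{5} \approx 7.9443$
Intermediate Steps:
$O = 0$ ($O = -1 + 1 = 0$)
$o = \sqrt{5}$ ($o = \sqrt{\left(-1\right) 1 + 6} = \sqrt{-1 + 6} = \sqrt{5} \approx 2.2361$)
$F = 4$ ($F = \left(2 + 0\right) + 2 = 2 + 2 = 4$)
$F o - 1 = 4 \sqrt{5} - 1 = -1 + 4 \sqrt{5}$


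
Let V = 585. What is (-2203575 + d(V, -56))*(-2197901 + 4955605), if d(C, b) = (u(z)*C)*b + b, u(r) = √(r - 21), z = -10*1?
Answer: -6076962023224 - 90342383040*I*√31 ≈ -6.077e+12 - 5.0301e+11*I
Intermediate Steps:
z = -10
u(r) = √(-21 + r)
d(C, b) = b + I*C*b*√31 (d(C, b) = (√(-21 - 10)*C)*b + b = (√(-31)*C)*b + b = ((I*√31)*C)*b + b = (I*C*√31)*b + b = I*C*b*√31 + b = b + I*C*b*√31)
(-2203575 + d(V, -56))*(-2197901 + 4955605) = (-2203575 - 56*(1 + I*585*√31))*(-2197901 + 4955605) = (-2203575 - 56*(1 + 585*I*√31))*2757704 = (-2203575 + (-56 - 32760*I*√31))*2757704 = (-2203631 - 32760*I*√31)*2757704 = -6076962023224 - 90342383040*I*√31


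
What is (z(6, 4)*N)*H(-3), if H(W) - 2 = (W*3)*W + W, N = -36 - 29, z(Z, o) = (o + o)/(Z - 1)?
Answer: -2704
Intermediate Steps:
z(Z, o) = 2*o/(-1 + Z) (z(Z, o) = (2*o)/(-1 + Z) = 2*o/(-1 + Z))
N = -65
H(W) = 2 + W + 3*W**2 (H(W) = 2 + ((W*3)*W + W) = 2 + ((3*W)*W + W) = 2 + (3*W**2 + W) = 2 + (W + 3*W**2) = 2 + W + 3*W**2)
(z(6, 4)*N)*H(-3) = ((2*4/(-1 + 6))*(-65))*(2 - 3 + 3*(-3)**2) = ((2*4/5)*(-65))*(2 - 3 + 3*9) = ((2*4*(1/5))*(-65))*(2 - 3 + 27) = ((8/5)*(-65))*26 = -104*26 = -2704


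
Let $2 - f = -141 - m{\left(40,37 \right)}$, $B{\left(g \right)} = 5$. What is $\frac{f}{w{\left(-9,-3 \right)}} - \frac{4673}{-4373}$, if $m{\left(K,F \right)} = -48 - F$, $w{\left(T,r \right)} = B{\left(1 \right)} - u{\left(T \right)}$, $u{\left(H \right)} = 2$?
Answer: $\frac{267653}{13119} \approx 20.402$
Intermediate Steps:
$w{\left(T,r \right)} = 3$ ($w{\left(T,r \right)} = 5 - 2 = 3$)
$f = 58$ ($f = 2 - \left(-141 - \left(-48 - 37\right)\right) = 2 - \left(-141 - -85\right) = 2 - \left(-141 + 85\right) = 2 - -56 = 2 + 56 = 58$)
$\frac{f}{w{\left(-9,-3 \right)}} - \frac{4673}{-4373} = \frac{58}{3} - \frac{4673}{-4373} = 58 \cdot \frac{1}{3} - - \frac{4673}{4373} = \frac{58}{3} + \frac{4673}{4373} = \frac{267653}{13119}$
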